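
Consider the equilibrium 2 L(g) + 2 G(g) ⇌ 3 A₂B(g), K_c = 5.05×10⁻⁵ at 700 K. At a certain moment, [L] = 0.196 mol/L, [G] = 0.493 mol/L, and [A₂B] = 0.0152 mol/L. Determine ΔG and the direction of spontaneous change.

Q_c = [A₂B]³ / ([L]²·[G]²) = (0.0152)³ / ((0.196)²·(0.493)²) = 3.76×10⁻⁴
ΔG = RT ln(Q_c/K_c) = (8.314 J mol⁻¹ K⁻¹)(700 K) × ln(3.76×10⁻⁴/5.05×10⁻⁵)
   = (5.820 kJ/mol)(2.008) = 11.7 kJ/mol
ΔG > 0, so the forward reaction is non-spontaneous (proceeds in reverse).

ΔG = 11.7 kJ/mol; the forward reaction is non-spontaneous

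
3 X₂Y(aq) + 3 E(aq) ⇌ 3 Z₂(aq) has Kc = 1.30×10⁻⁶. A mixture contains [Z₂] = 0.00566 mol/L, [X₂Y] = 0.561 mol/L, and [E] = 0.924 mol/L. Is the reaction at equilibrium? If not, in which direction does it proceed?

Qc = [Z₂]³ / ([X₂Y]³·[E]³) = (0.00566)³ / ((0.561)³·(0.924)³) = 1.30×10⁻⁶
Qc = 1.30×10⁻⁶ = Kc, so the system is already at equilibrium.

at equilibrium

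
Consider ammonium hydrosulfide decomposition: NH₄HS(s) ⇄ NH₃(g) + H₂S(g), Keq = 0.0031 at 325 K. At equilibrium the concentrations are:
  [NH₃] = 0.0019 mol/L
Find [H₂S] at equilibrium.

(NH₄HS is a pure solid — omitted from Keq.)
At equilibrium, Keq = [NH₃]·[H₂S] = 0.0031.
(0.0019)·([H₂S]) = 0.0031
[H₂S] = 1.63 = 1.6 mol/L

[H₂S] = 1.6 mol/L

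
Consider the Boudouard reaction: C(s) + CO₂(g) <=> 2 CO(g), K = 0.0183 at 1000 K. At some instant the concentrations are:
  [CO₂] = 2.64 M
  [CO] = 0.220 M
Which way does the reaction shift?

(C is a pure solid — omitted from Q.)
Q = [CO]² / [CO₂] = (0.220)² / (2.64) = 0.0183
Q = 0.0183 = K, so the system is already at equilibrium.

neither direction; the system is at equilibrium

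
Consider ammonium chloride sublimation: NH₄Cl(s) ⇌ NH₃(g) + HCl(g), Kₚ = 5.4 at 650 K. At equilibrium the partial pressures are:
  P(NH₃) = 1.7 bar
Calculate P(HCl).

(NH₄Cl is a pure solid — omitted from Kₚ.)
At equilibrium, Kₚ = P(NH₃)·P(HCl) = 5.4.
(1.7)·(P(HCl)) = 5.4
P(HCl) = 3.18 = 3.2 bar

P(HCl) = 3.2 bar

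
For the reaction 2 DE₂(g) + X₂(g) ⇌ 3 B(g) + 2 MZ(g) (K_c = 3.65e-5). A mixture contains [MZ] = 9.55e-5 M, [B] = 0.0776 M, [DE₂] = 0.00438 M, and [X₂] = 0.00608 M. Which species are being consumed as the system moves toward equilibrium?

Q_c = [B]³·[MZ]² / ([DE₂]²·[X₂]) = (0.0776)³·(9.55e-5)² / ((0.00438)²·(0.00608)) = 3.65e-5
Q_c = 3.65e-5 = K_c; the system is at equilibrium.

none (at equilibrium)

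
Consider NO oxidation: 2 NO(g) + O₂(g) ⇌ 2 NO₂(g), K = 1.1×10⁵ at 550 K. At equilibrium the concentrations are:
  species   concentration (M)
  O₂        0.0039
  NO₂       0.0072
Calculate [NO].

[NO] = 3.5×10⁻⁴ M

At equilibrium, K = [NO₂]² / ([NO]²·[O₂]) = 1.1×10⁵.
(0.0072)² / (([NO])²·(0.0039)) = 1.1×10⁵
[NO]² = 1.21×10⁻⁷ ⇒ [NO] = 3.5×10⁻⁴ M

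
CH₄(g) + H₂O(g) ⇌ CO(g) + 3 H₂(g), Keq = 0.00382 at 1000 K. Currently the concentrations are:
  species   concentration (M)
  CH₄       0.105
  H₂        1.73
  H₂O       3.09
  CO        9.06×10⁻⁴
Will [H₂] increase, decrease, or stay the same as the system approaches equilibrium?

decrease

Q = [CO]·[H₂]³ / ([CH₄]·[H₂O]) = (9.06×10⁻⁴)·(1.73)³ / ((0.105)·(3.09)) = 0.0145
Q = 0.0145 > Keq = 0.00382: net reverse reaction.
H₂ is a product, so it decreases.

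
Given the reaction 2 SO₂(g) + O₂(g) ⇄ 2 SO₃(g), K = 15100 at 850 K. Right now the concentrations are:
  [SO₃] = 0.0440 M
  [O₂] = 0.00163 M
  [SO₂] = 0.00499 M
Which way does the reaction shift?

toward reactants

Q = [SO₃]² / ([SO₂]²·[O₂]) = (0.0440)² / ((0.00499)²·(0.00163)) = 47700
Q = 47700 > K = 15100, so the reverse reaction proceeds.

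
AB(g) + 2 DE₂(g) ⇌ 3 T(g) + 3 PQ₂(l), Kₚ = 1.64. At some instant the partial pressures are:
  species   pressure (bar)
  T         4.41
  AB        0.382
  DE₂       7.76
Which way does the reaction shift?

(PQ₂ is a pure liquid — omitted from Qₚ.)
Qₚ = P(T)³ / (P(AB)·P(DE₂)²) = (4.41)³ / ((0.382)·(7.76)²) = 3.73
Qₚ = 3.73 > Kₚ = 1.64, so the reverse reaction proceeds.

to the left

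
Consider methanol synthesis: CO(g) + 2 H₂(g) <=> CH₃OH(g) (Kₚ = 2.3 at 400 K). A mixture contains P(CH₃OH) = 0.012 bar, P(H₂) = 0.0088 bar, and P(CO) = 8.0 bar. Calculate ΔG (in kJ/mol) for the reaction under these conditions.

ΔG = 7.09 kJ/mol

Qₚ = P(CH₃OH) / (P(CO)·P(H₂)²) = (0.012) / ((8.0)·(0.0088)²) = 19.4
ΔG = RT ln(Qₚ/Kₚ) = (8.314 J mol⁻¹ K⁻¹)(400 K) × ln(19.4/2.3)
   = (3.326 kJ/mol)(2.132) = 7.09 kJ/mol
ΔG > 0, so the forward reaction is non-spontaneous (proceeds in reverse).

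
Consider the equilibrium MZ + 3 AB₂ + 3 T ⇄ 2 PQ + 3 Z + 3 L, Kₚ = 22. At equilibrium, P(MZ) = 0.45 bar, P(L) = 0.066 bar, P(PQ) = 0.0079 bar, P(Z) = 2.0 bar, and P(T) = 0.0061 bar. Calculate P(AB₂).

P(AB₂) = 0.40 bar

At equilibrium, Kₚ = P(PQ)²·P(Z)³·P(L)³ / (P(MZ)·P(AB₂)³·P(T)³) = 22.
(0.0079)²·(2.0)³·(0.066)³ / ((0.45)·(P(AB₂))³·(0.0061)³) = 22
P(AB₂)³ = 0.0639 ⇒ P(AB₂) = 0.40 bar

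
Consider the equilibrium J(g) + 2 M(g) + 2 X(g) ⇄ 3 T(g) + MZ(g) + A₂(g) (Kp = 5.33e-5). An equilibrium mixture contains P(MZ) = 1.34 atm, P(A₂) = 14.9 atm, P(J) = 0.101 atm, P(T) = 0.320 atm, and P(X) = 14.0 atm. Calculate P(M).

At equilibrium, Kp = P(T)³·P(MZ)·P(A₂) / (P(J)·P(M)²·P(X)²) = 5.33e-5.
(0.320)³·(1.34)·(14.9) / ((0.101)·(P(M))²·(14.0)²) = 5.33e-5
P(M)² = 620 ⇒ P(M) = 24.9 atm

P(M) = 24.9 atm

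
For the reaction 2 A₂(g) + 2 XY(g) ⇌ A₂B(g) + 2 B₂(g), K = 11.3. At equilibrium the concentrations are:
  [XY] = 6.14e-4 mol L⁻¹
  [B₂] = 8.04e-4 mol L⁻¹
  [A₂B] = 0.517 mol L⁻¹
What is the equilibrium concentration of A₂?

[A₂] = 0.280 mol L⁻¹

At equilibrium, K = [A₂B]·[B₂]² / ([A₂]²·[XY]²) = 11.3.
(0.517)·(8.04e-4)² / (([A₂])²·(6.14e-4)²) = 11.3
[A₂]² = 0.0784 ⇒ [A₂] = 0.280 mol L⁻¹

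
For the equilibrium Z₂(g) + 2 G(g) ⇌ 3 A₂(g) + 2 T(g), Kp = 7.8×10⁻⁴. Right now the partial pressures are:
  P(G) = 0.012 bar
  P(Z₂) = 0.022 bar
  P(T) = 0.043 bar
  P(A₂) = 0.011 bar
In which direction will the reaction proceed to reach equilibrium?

neither direction; the system is at equilibrium

Qp = P(A₂)³·P(T)² / (P(Z₂)·P(G)²) = (0.011)³·(0.043)² / ((0.022)·(0.012)²) = 7.8×10⁻⁴
Qp = 7.8×10⁻⁴ = Kp, so the system is already at equilibrium.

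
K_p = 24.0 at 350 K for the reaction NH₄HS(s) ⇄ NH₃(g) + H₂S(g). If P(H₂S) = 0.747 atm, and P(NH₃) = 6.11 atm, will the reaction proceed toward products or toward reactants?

in the forward direction

(NH₄HS is a pure solid — omitted from Q_p.)
Q_p = P(NH₃)·P(H₂S) = (6.11)·(0.747) = 4.56
Q_p = 4.56 < K_p = 24.0, so the forward reaction proceeds.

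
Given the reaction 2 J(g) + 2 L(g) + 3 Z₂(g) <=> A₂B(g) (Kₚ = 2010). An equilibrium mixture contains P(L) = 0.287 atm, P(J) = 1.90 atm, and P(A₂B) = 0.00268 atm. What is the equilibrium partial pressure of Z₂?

P(Z₂) = 0.0165 atm

At equilibrium, Kₚ = P(A₂B) / (P(J)²·P(L)²·P(Z₂)³) = 2010.
(0.00268) / ((1.90)²·(0.287)²·(P(Z₂))³) = 2010
P(Z₂)³ = 4.48×10⁻⁶ ⇒ P(Z₂) = 0.0165 atm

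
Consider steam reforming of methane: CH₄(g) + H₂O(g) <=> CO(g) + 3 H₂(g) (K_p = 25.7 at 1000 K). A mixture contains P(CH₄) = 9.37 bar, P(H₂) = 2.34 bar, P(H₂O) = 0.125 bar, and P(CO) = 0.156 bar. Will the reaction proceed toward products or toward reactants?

forward (toward products)

Q_p = P(CO)·P(H₂)³ / (P(CH₄)·P(H₂O)) = (0.156)·(2.34)³ / ((9.37)·(0.125)) = 1.71
Q_p = 1.71 < K_p = 25.7, so the forward reaction proceeds.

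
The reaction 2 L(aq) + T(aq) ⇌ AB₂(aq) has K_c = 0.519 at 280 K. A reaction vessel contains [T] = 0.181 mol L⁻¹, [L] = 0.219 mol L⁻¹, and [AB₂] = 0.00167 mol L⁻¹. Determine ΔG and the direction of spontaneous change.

ΔG = -2.31 kJ/mol; the forward reaction is spontaneous

Q_c = [AB₂] / ([L]²·[T]) = (0.00167) / ((0.219)²·(0.181)) = 0.192
ΔG = RT ln(Q_c/K_c) = (8.314 J mol⁻¹ K⁻¹)(280 K) × ln(0.192/0.519)
   = (2.328 kJ/mol)(-0.9944) = -2.31 kJ/mol
ΔG < 0, so the forward reaction is spontaneous (proceeds forward).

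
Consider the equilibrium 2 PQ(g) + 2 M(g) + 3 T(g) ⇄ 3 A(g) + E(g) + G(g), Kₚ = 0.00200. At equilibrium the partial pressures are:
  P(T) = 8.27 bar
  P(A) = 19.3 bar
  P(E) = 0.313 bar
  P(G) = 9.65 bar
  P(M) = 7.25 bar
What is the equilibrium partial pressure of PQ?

At equilibrium, Kₚ = P(A)³·P(E)·P(G) / (P(PQ)²·P(M)²·P(T)³) = 0.00200.
(19.3)³·(0.313)·(9.65) / ((P(PQ))²·(7.25)²·(8.27)³) = 0.00200
P(PQ)² = 365 ⇒ P(PQ) = 19.1 bar

P(PQ) = 19.1 bar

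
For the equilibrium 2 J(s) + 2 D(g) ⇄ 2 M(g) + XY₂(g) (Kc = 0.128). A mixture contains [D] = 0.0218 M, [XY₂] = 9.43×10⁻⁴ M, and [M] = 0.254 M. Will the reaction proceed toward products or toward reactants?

neither direction; the system is at equilibrium

(J is a pure solid — omitted from Qc.)
Qc = [M]²·[XY₂] / [D]² = (0.254)²·(9.43×10⁻⁴) / (0.0218)² = 0.128
Qc = 0.128 = Kc, so the system is already at equilibrium.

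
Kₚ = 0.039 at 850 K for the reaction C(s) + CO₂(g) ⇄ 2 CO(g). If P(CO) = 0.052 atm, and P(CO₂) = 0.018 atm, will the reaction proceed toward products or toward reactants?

(C is a pure solid — omitted from Qₚ.)
Qₚ = P(CO)² / P(CO₂) = (0.052)² / (0.018) = 0.15
Qₚ = 0.15 > Kₚ = 0.039, so the reverse reaction proceeds.

reverse (toward reactants)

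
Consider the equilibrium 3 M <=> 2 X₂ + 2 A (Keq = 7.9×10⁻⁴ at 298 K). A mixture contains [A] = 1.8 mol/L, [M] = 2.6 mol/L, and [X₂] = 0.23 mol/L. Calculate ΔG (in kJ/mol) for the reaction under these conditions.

ΔG = 6.23 kJ/mol

Q = [X₂]²·[A]² / [M]³ = (0.23)²·(1.8)² / (2.6)³ = 0.00975
ΔG = RT ln(Q/Keq) = (8.314 J mol⁻¹ K⁻¹)(298 K) × ln(0.00975/7.9×10⁻⁴)
   = (2.478 kJ/mol)(2.513) = 6.23 kJ/mol
ΔG > 0, so the forward reaction is non-spontaneous (proceeds in reverse).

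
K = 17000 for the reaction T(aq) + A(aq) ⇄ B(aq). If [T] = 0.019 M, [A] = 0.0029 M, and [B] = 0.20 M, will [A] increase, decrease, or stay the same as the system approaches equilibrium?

decrease

Q = [B] / ([T]·[A]) = (0.20) / ((0.019)·(0.0029)) = 3600
Q = 3600 < K = 17000: net forward reaction.
A is a reactant, so it decreases.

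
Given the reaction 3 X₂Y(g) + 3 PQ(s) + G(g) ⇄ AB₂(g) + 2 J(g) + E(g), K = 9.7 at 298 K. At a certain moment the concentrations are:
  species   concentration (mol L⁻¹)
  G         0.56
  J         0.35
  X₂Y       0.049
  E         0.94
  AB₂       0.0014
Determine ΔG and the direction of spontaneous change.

ΔG = -3.41 kJ/mol; the forward reaction is spontaneous

(PQ is a pure solid — omitted from Q.)
Q = [AB₂]·[J]²·[E] / ([X₂Y]³·[G]) = (0.0014)·(0.35)²·(0.94) / ((0.049)³·(0.56)) = 2.45
ΔG = RT ln(Q/K) = (8.314 J mol⁻¹ K⁻¹)(298 K) × ln(2.45/9.7)
   = (2.478 kJ/mol)(-1.376) = -3.41 kJ/mol
ΔG < 0, so the forward reaction is spontaneous (proceeds forward).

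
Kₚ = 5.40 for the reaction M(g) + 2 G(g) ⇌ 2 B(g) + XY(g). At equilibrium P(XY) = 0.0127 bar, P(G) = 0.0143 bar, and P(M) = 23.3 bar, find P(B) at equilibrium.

At equilibrium, Kₚ = P(B)²·P(XY) / (P(M)·P(G)²) = 5.40.
(P(B))²·(0.0127) / ((23.3)·(0.0143)²) = 5.40
P(B)² = 2.03 ⇒ P(B) = 1.42 bar

P(B) = 1.42 bar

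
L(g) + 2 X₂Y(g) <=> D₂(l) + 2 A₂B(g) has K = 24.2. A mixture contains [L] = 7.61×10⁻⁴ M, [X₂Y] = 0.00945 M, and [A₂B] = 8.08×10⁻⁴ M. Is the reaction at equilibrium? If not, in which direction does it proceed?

(D₂ is a pure liquid — omitted from Q.)
Q = [A₂B]² / ([L]·[X₂Y]²) = (8.08×10⁻⁴)² / ((7.61×10⁻⁴)·(0.00945)²) = 9.61
Q = 9.61 < K = 24.2, so the forward reaction proceeds.

to the right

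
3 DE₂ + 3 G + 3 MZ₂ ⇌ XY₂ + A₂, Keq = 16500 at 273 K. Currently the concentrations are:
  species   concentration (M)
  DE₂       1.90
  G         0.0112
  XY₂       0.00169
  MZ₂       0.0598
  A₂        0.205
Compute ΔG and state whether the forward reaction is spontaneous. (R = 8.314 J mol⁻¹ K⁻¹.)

ΔG = 5.27 kJ/mol; the forward reaction is non-spontaneous

Q = [XY₂]·[A₂] / ([DE₂]³·[G]³·[MZ₂]³) = (0.00169)·(0.205) / ((1.90)³·(0.0112)³·(0.0598)³) = 1.68×10⁵
ΔG = RT ln(Q/Keq) = (8.314 J mol⁻¹ K⁻¹)(273 K) × ln(1.68×10⁵/16500)
   = (2.270 kJ/mol)(2.321) = 5.27 kJ/mol
ΔG > 0, so the forward reaction is non-spontaneous (proceeds in reverse).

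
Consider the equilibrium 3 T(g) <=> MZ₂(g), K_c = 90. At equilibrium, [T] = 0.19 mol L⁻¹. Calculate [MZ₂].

At equilibrium, K_c = [MZ₂] / [T]³ = 90.
([MZ₂]) / (0.19)³ = 90
[MZ₂] = 0.617 = 0.62 mol L⁻¹

[MZ₂] = 0.62 mol L⁻¹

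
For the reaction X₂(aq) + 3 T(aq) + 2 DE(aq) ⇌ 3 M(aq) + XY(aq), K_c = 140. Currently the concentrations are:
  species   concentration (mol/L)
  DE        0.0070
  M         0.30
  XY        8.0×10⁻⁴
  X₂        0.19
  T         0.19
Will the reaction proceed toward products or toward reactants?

Q_c = [M]³·[XY] / ([X₂]·[T]³·[DE]²) = (0.30)³·(8.0×10⁻⁴) / ((0.19)·(0.19)³·(0.0070)²) = 340
Q_c = 340 > K_c = 140, so the reverse reaction proceeds.

to the left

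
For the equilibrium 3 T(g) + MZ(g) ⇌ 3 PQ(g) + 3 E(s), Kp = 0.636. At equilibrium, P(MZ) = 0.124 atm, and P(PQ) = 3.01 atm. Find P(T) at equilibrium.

P(T) = 7.02 atm

(E is a pure solid — omitted from Kp.)
At equilibrium, Kp = P(PQ)³ / (P(T)³·P(MZ)) = 0.636.
(3.01)³ / ((P(T))³·(0.124)) = 0.636
P(T)³ = 346 ⇒ P(T) = 7.02 atm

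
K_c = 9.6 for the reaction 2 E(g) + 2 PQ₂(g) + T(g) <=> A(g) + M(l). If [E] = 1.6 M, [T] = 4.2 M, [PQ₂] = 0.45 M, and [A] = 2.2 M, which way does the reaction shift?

in the forward direction

(M is a pure liquid — omitted from Q_c.)
Q_c = [A] / ([E]²·[PQ₂]²·[T]) = (2.2) / ((1.6)²·(0.45)²·(4.2)) = 1.0
Q_c = 1.0 < K_c = 9.6, so the forward reaction proceeds.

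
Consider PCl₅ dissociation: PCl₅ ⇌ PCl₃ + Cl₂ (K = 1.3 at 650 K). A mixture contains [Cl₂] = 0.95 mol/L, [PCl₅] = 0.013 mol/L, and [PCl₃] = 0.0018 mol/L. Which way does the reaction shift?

Q = [PCl₃]·[Cl₂] / [PCl₅] = (0.0018)·(0.95) / (0.013) = 0.13
Q = 0.13 < K = 1.3, so the forward reaction proceeds.

in the forward direction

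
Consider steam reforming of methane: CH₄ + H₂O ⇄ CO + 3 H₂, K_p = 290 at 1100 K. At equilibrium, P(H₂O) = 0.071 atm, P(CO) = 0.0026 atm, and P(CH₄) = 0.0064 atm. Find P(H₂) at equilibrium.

P(H₂) = 3.7 atm

At equilibrium, K_p = P(CO)·P(H₂)³ / (P(CH₄)·P(H₂O)) = 290.
(0.0026)·(P(H₂))³ / ((0.0064)·(0.071)) = 290
P(H₂)³ = 50.7 ⇒ P(H₂) = 3.7 atm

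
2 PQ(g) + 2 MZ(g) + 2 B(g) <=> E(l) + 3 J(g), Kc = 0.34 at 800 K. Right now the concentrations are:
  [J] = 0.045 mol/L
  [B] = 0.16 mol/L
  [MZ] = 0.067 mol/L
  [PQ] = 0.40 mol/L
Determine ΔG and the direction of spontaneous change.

ΔG = 17.8 kJ/mol; the forward reaction is non-spontaneous

(E is a pure liquid — omitted from Qc.)
Qc = [J]³ / ([PQ]²·[MZ]²·[B]²) = (0.045)³ / ((0.40)²·(0.067)²·(0.16)²) = 4.96
ΔG = RT ln(Qc/Kc) = (8.314 J mol⁻¹ K⁻¹)(800 K) × ln(4.96/0.34)
   = (6.651 kJ/mol)(2.680) = 17.8 kJ/mol
ΔG > 0, so the forward reaction is non-spontaneous (proceeds in reverse).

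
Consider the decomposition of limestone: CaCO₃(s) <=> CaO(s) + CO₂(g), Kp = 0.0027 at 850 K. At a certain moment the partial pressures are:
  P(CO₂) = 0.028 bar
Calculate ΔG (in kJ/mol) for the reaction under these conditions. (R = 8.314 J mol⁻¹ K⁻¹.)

(CaCO₃, CaO are pure solids — omitted from Qp.)
Qp = P(CO₂) = 0.0280
ΔG = RT ln(Qp/Kp) = (8.314 J mol⁻¹ K⁻¹)(850 K) × ln(0.0280/0.0027)
   = (7.067 kJ/mol)(2.339) = 16.5 kJ/mol
ΔG > 0, so the forward reaction is non-spontaneous (proceeds in reverse).

ΔG = 16.5 kJ/mol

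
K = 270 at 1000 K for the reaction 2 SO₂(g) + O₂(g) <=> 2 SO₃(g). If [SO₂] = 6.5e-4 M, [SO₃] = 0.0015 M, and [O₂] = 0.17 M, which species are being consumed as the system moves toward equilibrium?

Q = [SO₃]² / ([SO₂]²·[O₂]) = (0.0015)² / ((6.5e-4)²·(0.17)) = 31
Q = 31 < K = 270: net forward reaction.

SO₂, O₂ (reactants)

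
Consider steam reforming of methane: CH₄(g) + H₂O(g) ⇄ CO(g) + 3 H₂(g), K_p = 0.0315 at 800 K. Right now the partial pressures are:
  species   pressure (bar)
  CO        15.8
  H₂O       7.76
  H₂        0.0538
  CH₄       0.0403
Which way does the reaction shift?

in the forward direction

Q_p = P(CO)·P(H₂)³ / (P(CH₄)·P(H₂O)) = (15.8)·(0.0538)³ / ((0.0403)·(7.76)) = 0.00787
Q_p = 0.00787 < K_p = 0.0315, so the forward reaction proceeds.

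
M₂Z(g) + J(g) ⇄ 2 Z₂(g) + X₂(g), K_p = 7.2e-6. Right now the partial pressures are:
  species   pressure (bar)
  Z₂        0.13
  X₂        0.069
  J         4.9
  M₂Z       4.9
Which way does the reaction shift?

toward reactants

Q_p = P(Z₂)²·P(X₂) / (P(M₂Z)·P(J)) = (0.13)²·(0.069) / ((4.9)·(4.9)) = 4.9e-5
Q_p = 4.9e-5 > K_p = 7.2e-6, so the reverse reaction proceeds.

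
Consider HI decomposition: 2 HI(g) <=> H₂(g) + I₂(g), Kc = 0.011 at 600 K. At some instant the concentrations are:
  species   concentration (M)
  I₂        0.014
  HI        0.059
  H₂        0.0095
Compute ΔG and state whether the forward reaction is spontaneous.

Qc = [H₂]·[I₂] / [HI]² = (0.0095)·(0.014) / (0.059)² = 0.0382
ΔG = RT ln(Qc/Kc) = (8.314 J mol⁻¹ K⁻¹)(600 K) × ln(0.0382/0.011)
   = (4.988 kJ/mol)(1.245) = 6.21 kJ/mol
ΔG > 0, so the forward reaction is non-spontaneous (proceeds in reverse).

ΔG = 6.21 kJ/mol; the forward reaction is non-spontaneous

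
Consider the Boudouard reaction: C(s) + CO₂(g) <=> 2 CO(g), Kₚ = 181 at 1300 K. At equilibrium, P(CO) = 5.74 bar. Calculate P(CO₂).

(C is a pure solid — omitted from Kₚ.)
At equilibrium, Kₚ = P(CO)² / P(CO₂) = 181.
(5.74)² / (P(CO₂)) = 181
P(CO₂) = 0.182 bar

P(CO₂) = 0.182 bar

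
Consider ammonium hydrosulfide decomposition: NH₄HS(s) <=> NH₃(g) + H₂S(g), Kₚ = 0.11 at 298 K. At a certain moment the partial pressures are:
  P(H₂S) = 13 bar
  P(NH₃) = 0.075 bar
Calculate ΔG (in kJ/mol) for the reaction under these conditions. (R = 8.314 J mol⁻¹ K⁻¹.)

ΔG = 5.41 kJ/mol

(NH₄HS is a pure solid — omitted from Qₚ.)
Qₚ = P(NH₃)·P(H₂S) = (0.075)·(13) = 0.975
ΔG = RT ln(Qₚ/Kₚ) = (8.314 J mol⁻¹ K⁻¹)(298 K) × ln(0.975/0.11)
   = (2.478 kJ/mol)(2.182) = 5.41 kJ/mol
ΔG > 0, so the forward reaction is non-spontaneous (proceeds in reverse).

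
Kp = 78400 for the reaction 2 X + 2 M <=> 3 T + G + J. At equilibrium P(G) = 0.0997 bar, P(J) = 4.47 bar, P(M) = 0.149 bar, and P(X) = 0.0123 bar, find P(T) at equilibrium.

P(T) = 0.839 bar

At equilibrium, Kp = P(T)³·P(G)·P(J) / (P(X)²·P(M)²) = 78400.
(P(T))³·(0.0997)·(4.47) / ((0.0123)²·(0.149)²) = 78400
P(T)³ = 0.591 ⇒ P(T) = 0.839 bar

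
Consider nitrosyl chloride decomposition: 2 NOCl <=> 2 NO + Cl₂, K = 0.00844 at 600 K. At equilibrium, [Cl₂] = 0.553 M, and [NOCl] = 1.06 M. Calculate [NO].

At equilibrium, K = [NO]²·[Cl₂] / [NOCl]² = 0.00844.
([NO])²·(0.553) / (1.06)² = 0.00844
[NO]² = 0.0171 ⇒ [NO] = 0.131 M

[NO] = 0.131 M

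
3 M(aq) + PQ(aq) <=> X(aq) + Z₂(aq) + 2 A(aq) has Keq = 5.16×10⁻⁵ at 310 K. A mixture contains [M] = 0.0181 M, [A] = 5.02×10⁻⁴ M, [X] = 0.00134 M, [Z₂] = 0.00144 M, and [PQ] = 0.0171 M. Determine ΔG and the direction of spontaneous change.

Q = [X]·[Z₂]·[A]² / ([M]³·[PQ]) = (0.00134)·(0.00144)·(5.02×10⁻⁴)² / ((0.0181)³·(0.0171)) = 4.80×10⁻⁶
ΔG = RT ln(Q/Keq) = (8.314 J mol⁻¹ K⁻¹)(310 K) × ln(4.80×10⁻⁶/5.16×10⁻⁵)
   = (2.577 kJ/mol)(-2.375) = -6.12 kJ/mol
ΔG < 0, so the forward reaction is spontaneous (proceeds forward).

ΔG = -6.12 kJ/mol; the forward reaction is spontaneous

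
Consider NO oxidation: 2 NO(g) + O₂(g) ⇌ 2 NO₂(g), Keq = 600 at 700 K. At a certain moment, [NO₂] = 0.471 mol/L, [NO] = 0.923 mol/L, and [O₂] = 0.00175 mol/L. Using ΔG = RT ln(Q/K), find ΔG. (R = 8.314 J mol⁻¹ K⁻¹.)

Q = [NO₂]² / ([NO]²·[O₂]) = (0.471)² / ((0.923)²·(0.00175)) = 149
ΔG = RT ln(Q/Keq) = (8.314 J mol⁻¹ K⁻¹)(700 K) × ln(149/600)
   = (5.820 kJ/mol)(-1.393) = -8.11 kJ/mol
ΔG < 0, so the forward reaction is spontaneous (proceeds forward).

ΔG = -8.11 kJ/mol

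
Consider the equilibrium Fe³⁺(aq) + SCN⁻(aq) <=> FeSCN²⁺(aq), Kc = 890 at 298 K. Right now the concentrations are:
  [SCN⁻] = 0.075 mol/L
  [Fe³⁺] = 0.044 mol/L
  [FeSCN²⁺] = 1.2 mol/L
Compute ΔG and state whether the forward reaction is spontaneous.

ΔG = -2.22 kJ/mol; the forward reaction is spontaneous

Qc = [FeSCN²⁺] / ([Fe³⁺]·[SCN⁻]) = (1.2) / ((0.044)·(0.075)) = 364
ΔG = RT ln(Qc/Kc) = (8.314 J mol⁻¹ K⁻¹)(298 K) × ln(364/890)
   = (2.478 kJ/mol)(-0.8941) = -2.22 kJ/mol
ΔG < 0, so the forward reaction is spontaneous (proceeds forward).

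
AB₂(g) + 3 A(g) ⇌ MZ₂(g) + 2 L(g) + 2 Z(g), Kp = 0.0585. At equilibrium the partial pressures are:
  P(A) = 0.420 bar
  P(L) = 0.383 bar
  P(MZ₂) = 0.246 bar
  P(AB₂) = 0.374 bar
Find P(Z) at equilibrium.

P(Z) = 0.212 bar

At equilibrium, Kp = P(MZ₂)·P(L)²·P(Z)² / (P(AB₂)·P(A)³) = 0.0585.
(0.246)·(0.383)²·(P(Z))² / ((0.374)·(0.420)³) = 0.0585
P(Z)² = 0.0449 ⇒ P(Z) = 0.212 bar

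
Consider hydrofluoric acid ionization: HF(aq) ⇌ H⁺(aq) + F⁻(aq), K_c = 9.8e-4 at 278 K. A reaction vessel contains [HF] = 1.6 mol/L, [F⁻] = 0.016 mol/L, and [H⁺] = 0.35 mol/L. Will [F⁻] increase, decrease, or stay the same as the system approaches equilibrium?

decrease

Q_c = [H⁺]·[F⁻] / [HF] = (0.35)·(0.016) / (1.6) = 0.0035
Q_c = 0.0035 > K_c = 9.8e-4: net reverse reaction.
F⁻ is a product, so it decreases.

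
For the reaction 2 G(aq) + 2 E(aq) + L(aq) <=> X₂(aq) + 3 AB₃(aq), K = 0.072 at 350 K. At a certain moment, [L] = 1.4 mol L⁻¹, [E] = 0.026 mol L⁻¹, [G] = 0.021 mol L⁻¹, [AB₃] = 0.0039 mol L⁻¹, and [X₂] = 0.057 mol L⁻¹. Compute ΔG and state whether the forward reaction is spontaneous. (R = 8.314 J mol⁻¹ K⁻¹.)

Q = [X₂]·[AB₃]³ / ([G]²·[E]²·[L]) = (0.057)·(0.0039)³ / ((0.021)²·(0.026)²·(1.4)) = 0.00810
ΔG = RT ln(Q/K) = (8.314 J mol⁻¹ K⁻¹)(350 K) × ln(0.00810/0.072)
   = (2.910 kJ/mol)(-2.185) = -6.36 kJ/mol
ΔG < 0, so the forward reaction is spontaneous (proceeds forward).

ΔG = -6.36 kJ/mol; the forward reaction is spontaneous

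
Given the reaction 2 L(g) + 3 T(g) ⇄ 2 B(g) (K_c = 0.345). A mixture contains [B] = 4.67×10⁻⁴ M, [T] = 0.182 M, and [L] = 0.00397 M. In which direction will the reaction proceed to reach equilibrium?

Q_c = [B]² / ([L]²·[T]³) = (4.67×10⁻⁴)² / ((0.00397)²·(0.182)³) = 2.30
Q_c = 2.30 > K_c = 0.345, so the reverse reaction proceeds.

to the left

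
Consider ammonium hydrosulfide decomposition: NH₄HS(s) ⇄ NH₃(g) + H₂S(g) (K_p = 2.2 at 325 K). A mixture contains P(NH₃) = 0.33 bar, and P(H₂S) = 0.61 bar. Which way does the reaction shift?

to the right

(NH₄HS is a pure solid — omitted from Q_p.)
Q_p = P(NH₃)·P(H₂S) = (0.33)·(0.61) = 0.20
Q_p = 0.20 < K_p = 2.2, so the forward reaction proceeds.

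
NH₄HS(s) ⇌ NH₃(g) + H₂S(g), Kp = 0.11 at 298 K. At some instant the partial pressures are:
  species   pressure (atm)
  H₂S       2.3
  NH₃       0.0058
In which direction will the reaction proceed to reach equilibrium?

(NH₄HS is a pure solid — omitted from Qp.)
Qp = P(NH₃)·P(H₂S) = (0.0058)·(2.3) = 0.013
Qp = 0.013 < Kp = 0.11, so the forward reaction proceeds.

to the right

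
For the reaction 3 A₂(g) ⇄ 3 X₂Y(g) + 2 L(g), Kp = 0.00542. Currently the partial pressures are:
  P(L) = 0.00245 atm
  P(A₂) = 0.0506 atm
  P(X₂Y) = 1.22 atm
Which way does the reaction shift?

toward reactants

Qp = P(X₂Y)³·P(L)² / P(A₂)³ = (1.22)³·(0.00245)² / (0.0506)³ = 0.0841
Qp = 0.0841 > Kp = 0.00542, so the reverse reaction proceeds.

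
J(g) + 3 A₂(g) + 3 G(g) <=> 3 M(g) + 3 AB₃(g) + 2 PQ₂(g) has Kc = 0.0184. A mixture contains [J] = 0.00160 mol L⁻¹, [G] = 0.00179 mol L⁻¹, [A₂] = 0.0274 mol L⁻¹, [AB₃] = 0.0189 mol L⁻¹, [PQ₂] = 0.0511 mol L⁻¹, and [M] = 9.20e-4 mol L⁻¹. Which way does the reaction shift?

in the reverse direction

Qc = [M]³·[AB₃]³·[PQ₂]² / ([J]·[A₂]³·[G]³) = (9.20e-4)³·(0.0189)³·(0.0511)² / ((0.00160)·(0.0274)³·(0.00179)³) = 0.0727
Qc = 0.0727 > Kc = 0.0184, so the reverse reaction proceeds.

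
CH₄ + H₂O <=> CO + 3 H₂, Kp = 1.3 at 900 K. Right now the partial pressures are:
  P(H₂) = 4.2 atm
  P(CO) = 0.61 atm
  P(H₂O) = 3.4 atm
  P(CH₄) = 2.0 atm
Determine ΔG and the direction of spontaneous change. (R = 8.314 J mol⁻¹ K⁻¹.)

Qp = P(CO)·P(H₂)³ / (P(CH₄)·P(H₂O)) = (0.61)·(4.2)³ / ((2.0)·(3.4)) = 6.65
ΔG = RT ln(Qp/Kp) = (8.314 J mol⁻¹ K⁻¹)(900 K) × ln(6.65/1.3)
   = (7.483 kJ/mol)(1.632) = 12.2 kJ/mol
ΔG > 0, so the forward reaction is non-spontaneous (proceeds in reverse).

ΔG = 12.2 kJ/mol; the forward reaction is non-spontaneous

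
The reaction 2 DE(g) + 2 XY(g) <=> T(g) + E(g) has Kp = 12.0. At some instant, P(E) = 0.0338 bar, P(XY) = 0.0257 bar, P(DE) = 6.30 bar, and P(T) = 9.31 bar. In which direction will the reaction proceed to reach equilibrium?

at equilibrium

Qp = P(T)·P(E) / (P(DE)²·P(XY)²) = (9.31)·(0.0338) / ((6.30)²·(0.0257)²) = 12.0
Qp = 12.0 = Kp, so the system is already at equilibrium.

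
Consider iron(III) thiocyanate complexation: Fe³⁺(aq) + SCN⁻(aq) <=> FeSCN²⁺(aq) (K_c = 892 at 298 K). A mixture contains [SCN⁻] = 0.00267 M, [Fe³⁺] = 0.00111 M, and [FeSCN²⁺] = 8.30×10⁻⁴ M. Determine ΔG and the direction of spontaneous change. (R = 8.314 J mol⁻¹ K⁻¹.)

ΔG = -2.87 kJ/mol; the forward reaction is spontaneous

Q_c = [FeSCN²⁺] / ([Fe³⁺]·[SCN⁻]) = (8.30×10⁻⁴) / ((0.00111)·(0.00267)) = 280
ΔG = RT ln(Q_c/K_c) = (8.314 J mol⁻¹ K⁻¹)(298 K) × ln(280/892)
   = (2.478 kJ/mol)(-1.159) = -2.87 kJ/mol
ΔG < 0, so the forward reaction is spontaneous (proceeds forward).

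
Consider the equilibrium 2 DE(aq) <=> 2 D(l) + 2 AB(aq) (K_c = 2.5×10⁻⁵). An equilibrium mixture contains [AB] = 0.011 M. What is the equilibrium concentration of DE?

[DE] = 2.2 M

(D is a pure liquid — omitted from K_c.)
At equilibrium, K_c = [AB]² / [DE]² = 2.5×10⁻⁵.
(0.011)² / ([DE])² = 2.5×10⁻⁵
[DE]² = 4.84 ⇒ [DE] = 2.2 M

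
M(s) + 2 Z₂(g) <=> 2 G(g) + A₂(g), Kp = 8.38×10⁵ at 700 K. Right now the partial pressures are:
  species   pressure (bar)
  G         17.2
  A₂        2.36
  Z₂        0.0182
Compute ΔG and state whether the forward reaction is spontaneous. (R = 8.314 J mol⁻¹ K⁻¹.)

(M is a pure solid — omitted from Qp.)
Qp = P(G)²·P(A₂) / P(Z₂)² = (17.2)²·(2.36) / (0.0182)² = 2.11×10⁶
ΔG = RT ln(Qp/Kp) = (8.314 J mol⁻¹ K⁻¹)(700 K) × ln(2.11×10⁶/8.38×10⁵)
   = (5.820 kJ/mol)(0.9234) = 5.37 kJ/mol
ΔG > 0, so the forward reaction is non-spontaneous (proceeds in reverse).

ΔG = 5.37 kJ/mol; the forward reaction is non-spontaneous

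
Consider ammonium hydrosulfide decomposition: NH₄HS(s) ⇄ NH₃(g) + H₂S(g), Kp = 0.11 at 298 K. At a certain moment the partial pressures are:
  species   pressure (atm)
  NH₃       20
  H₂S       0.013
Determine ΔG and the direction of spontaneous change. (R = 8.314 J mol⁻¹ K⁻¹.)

ΔG = 2.13 kJ/mol; the forward reaction is non-spontaneous

(NH₄HS is a pure solid — omitted from Qp.)
Qp = P(NH₃)·P(H₂S) = (20)·(0.013) = 0.260
ΔG = RT ln(Qp/Kp) = (8.314 J mol⁻¹ K⁻¹)(298 K) × ln(0.260/0.11)
   = (2.478 kJ/mol)(0.8602) = 2.13 kJ/mol
ΔG > 0, so the forward reaction is non-spontaneous (proceeds in reverse).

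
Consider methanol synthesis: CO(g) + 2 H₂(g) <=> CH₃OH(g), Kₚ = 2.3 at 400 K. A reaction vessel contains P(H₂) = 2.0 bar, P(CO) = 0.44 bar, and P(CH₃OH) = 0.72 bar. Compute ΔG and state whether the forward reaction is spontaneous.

ΔG = -5.74 kJ/mol; the forward reaction is spontaneous

Qₚ = P(CH₃OH) / (P(CO)·P(H₂)²) = (0.72) / ((0.44)·(2.0)²) = 0.409
ΔG = RT ln(Qₚ/Kₚ) = (8.314 J mol⁻¹ K⁻¹)(400 K) × ln(0.409/2.3)
   = (3.326 kJ/mol)(-1.727) = -5.74 kJ/mol
ΔG < 0, so the forward reaction is spontaneous (proceeds forward).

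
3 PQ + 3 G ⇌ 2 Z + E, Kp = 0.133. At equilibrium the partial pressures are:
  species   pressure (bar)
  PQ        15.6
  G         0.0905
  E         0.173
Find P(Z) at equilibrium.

P(Z) = 1.47 bar

At equilibrium, Kp = P(Z)²·P(E) / (P(PQ)³·P(G)³) = 0.133.
(P(Z))²·(0.173) / ((15.6)³·(0.0905)³) = 0.133
P(Z)² = 2.16 ⇒ P(Z) = 1.47 bar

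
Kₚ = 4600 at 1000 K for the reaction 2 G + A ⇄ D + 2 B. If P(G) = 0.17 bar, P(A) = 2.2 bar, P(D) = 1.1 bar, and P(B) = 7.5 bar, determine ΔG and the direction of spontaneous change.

Qₚ = P(D)·P(B)² / (P(G)²·P(A)) = (1.1)·(7.5)² / ((0.17)²·(2.2)) = 973
ΔG = RT ln(Qₚ/Kₚ) = (8.314 J mol⁻¹ K⁻¹)(1000 K) × ln(973/4600)
   = (8.314 kJ/mol)(-1.553) = -12.9 kJ/mol
ΔG < 0, so the forward reaction is spontaneous (proceeds forward).

ΔG = -12.9 kJ/mol; the forward reaction is spontaneous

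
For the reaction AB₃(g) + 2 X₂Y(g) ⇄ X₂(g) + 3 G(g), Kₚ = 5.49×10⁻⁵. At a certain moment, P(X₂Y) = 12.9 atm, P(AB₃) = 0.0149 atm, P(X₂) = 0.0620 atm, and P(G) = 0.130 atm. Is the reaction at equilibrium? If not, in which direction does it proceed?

no net change (already at equilibrium)

Qₚ = P(X₂)·P(G)³ / (P(AB₃)·P(X₂Y)²) = (0.0620)·(0.130)³ / ((0.0149)·(12.9)²) = 5.49×10⁻⁵
Qₚ = 5.49×10⁻⁵ = Kₚ, so the system is already at equilibrium.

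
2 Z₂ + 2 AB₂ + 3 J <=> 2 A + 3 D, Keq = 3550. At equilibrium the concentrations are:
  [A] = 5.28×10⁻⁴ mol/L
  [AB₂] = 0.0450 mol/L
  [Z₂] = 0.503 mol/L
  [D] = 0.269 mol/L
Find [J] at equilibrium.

At equilibrium, Keq = [A]²·[D]³ / ([Z₂]²·[AB₂]²·[J]³) = 3550.
(5.28×10⁻⁴)²·(0.269)³ / ((0.503)²·(0.0450)²·([J])³) = 3550
[J]³ = 2.98×10⁻⁹ ⇒ [J] = 0.00144 mol/L

[J] = 0.00144 mol/L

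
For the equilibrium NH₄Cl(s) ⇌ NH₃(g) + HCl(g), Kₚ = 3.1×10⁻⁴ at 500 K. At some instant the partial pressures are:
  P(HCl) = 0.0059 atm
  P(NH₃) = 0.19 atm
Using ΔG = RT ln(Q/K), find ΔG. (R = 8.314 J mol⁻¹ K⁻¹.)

(NH₄Cl is a pure solid — omitted from Qₚ.)
Qₚ = P(NH₃)·P(HCl) = (0.19)·(0.0059) = 0.00112
ΔG = RT ln(Qₚ/Kₚ) = (8.314 J mol⁻¹ K⁻¹)(500 K) × ln(0.00112/3.1×10⁻⁴)
   = (4.157 kJ/mol)(1.285) = 5.34 kJ/mol
ΔG > 0, so the forward reaction is non-spontaneous (proceeds in reverse).

ΔG = 5.34 kJ/mol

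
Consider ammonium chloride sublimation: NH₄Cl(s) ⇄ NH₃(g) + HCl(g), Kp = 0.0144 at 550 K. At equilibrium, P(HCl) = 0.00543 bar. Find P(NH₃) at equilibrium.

P(NH₃) = 2.65 bar

(NH₄Cl is a pure solid — omitted from Kp.)
At equilibrium, Kp = P(NH₃)·P(HCl) = 0.0144.
(P(NH₃))·(0.00543) = 0.0144
P(NH₃) = 2.65 bar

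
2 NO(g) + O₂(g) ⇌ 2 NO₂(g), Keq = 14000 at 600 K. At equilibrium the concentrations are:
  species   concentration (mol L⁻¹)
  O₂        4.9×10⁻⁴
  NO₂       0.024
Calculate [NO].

[NO] = 0.0092 mol L⁻¹

At equilibrium, Keq = [NO₂]² / ([NO]²·[O₂]) = 14000.
(0.024)² / (([NO])²·(4.9×10⁻⁴)) = 14000
[NO]² = 8.40×10⁻⁵ ⇒ [NO] = 0.0092 mol L⁻¹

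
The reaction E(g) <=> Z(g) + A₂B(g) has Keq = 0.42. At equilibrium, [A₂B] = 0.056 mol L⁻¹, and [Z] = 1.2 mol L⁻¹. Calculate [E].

At equilibrium, Keq = [Z]·[A₂B] / [E] = 0.42.
(1.2)·(0.056) / ([E]) = 0.42
[E] = 0.160 = 0.16 mol L⁻¹

[E] = 0.16 mol L⁻¹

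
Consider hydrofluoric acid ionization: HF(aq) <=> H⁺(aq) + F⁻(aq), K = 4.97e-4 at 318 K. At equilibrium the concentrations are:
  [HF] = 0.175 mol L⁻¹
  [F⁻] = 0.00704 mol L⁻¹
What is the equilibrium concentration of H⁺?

[H⁺] = 0.0124 mol L⁻¹

At equilibrium, K = [H⁺]·[F⁻] / [HF] = 4.97e-4.
([H⁺])·(0.00704) / (0.175) = 4.97e-4
[H⁺] = 0.0124 mol L⁻¹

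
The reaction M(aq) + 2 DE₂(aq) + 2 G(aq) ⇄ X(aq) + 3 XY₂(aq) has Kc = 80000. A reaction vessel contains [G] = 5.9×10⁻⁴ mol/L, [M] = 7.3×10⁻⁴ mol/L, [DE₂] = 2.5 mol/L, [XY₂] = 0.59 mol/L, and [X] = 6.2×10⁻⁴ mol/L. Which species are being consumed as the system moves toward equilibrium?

Qc = [X]·[XY₂]³ / ([M]·[DE₂]²·[G]²) = (6.2×10⁻⁴)·(0.59)³ / ((7.3×10⁻⁴)·(2.5)²·(5.9×10⁻⁴)²) = 80000
Qc = 80000 = Kc; the system is at equilibrium.

none (at equilibrium)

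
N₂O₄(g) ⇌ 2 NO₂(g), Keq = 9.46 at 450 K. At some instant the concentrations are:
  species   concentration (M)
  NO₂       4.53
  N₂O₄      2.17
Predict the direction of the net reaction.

at equilibrium

Q = [NO₂]² / [N₂O₄] = (4.53)² / (2.17) = 9.46
Q = 9.46 = Keq, so the system is already at equilibrium.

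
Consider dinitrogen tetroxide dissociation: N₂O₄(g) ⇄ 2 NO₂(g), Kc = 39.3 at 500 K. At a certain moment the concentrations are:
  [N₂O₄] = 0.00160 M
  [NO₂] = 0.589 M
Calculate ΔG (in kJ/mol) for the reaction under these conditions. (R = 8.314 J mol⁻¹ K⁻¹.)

ΔG = 7.10 kJ/mol

Qc = [NO₂]² / [N₂O₄] = (0.589)² / (0.00160) = 217
ΔG = RT ln(Qc/Kc) = (8.314 J mol⁻¹ K⁻¹)(500 K) × ln(217/39.3)
   = (4.157 kJ/mol)(1.709) = 7.10 kJ/mol
ΔG > 0, so the forward reaction is non-spontaneous (proceeds in reverse).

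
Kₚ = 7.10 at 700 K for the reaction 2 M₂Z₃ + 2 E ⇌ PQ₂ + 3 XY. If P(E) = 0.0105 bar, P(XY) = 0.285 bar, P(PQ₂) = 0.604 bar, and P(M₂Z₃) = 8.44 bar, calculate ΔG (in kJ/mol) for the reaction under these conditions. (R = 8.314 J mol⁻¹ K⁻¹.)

Qₚ = P(PQ₂)·P(XY)³ / (P(M₂Z₃)²·P(E)²) = (0.604)·(0.285)³ / ((8.44)²·(0.0105)²) = 1.78
ΔG = RT ln(Qₚ/Kₚ) = (8.314 J mol⁻¹ K⁻¹)(700 K) × ln(1.78/7.10)
   = (5.820 kJ/mol)(-1.383) = -8.05 kJ/mol
ΔG < 0, so the forward reaction is spontaneous (proceeds forward).

ΔG = -8.05 kJ/mol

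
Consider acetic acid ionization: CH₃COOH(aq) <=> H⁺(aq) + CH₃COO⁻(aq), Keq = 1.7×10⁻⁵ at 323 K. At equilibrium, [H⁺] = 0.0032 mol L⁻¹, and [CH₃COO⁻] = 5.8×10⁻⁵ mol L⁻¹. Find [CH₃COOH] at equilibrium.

[CH₃COOH] = 0.011 mol L⁻¹

At equilibrium, Keq = [H⁺]·[CH₃COO⁻] / [CH₃COOH] = 1.7×10⁻⁵.
(0.0032)·(5.8×10⁻⁵) / ([CH₃COOH]) = 1.7×10⁻⁵
[CH₃COOH] = 0.0109 = 0.011 mol L⁻¹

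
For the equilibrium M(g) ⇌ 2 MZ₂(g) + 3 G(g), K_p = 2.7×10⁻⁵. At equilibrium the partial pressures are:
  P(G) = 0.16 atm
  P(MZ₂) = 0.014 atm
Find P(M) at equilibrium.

At equilibrium, K_p = P(MZ₂)²·P(G)³ / P(M) = 2.7×10⁻⁵.
(0.014)²·(0.16)³ / (P(M)) = 2.7×10⁻⁵
P(M) = 0.0297 = 0.030 atm

P(M) = 0.030 atm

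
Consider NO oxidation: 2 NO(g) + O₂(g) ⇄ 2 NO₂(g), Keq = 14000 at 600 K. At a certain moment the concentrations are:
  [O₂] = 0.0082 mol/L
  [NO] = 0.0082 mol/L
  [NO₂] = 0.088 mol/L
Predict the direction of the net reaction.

no net change (already at equilibrium)

Q = [NO₂]² / ([NO]²·[O₂]) = (0.088)² / ((0.0082)²·(0.0082)) = 14000
Q = 14000 = Keq, so the system is already at equilibrium.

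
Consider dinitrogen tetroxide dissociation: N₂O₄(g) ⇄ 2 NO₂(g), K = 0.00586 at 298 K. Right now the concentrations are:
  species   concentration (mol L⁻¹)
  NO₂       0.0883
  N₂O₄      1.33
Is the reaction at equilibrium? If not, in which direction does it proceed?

Q = [NO₂]² / [N₂O₄] = (0.0883)² / (1.33) = 0.00586
Q = 0.00586 = K, so the system is already at equilibrium.

at equilibrium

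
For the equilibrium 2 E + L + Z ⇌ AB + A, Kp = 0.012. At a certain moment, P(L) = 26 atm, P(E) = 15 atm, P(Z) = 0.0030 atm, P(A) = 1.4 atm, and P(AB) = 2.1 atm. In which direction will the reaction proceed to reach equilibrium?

in the reverse direction

Qp = P(AB)·P(A) / (P(E)²·P(L)·P(Z)) = (2.1)·(1.4) / ((15)²·(26)·(0.0030)) = 0.17
Qp = 0.17 > Kp = 0.012, so the reverse reaction proceeds.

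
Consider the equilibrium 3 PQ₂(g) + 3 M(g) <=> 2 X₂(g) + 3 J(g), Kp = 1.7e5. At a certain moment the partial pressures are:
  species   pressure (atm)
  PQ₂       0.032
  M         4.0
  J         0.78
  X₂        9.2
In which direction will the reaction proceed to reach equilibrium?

forward (toward products)

Qp = P(X₂)²·P(J)³ / (P(PQ₂)³·P(M)³) = (9.2)²·(0.78)³ / ((0.032)³·(4.0)³) = 19000
Qp = 19000 < Kp = 1.7e5, so the forward reaction proceeds.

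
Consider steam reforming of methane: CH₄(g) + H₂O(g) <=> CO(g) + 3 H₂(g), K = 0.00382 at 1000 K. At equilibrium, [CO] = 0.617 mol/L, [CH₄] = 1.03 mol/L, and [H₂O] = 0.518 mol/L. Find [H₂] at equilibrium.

[H₂] = 0.149 mol/L

At equilibrium, K = [CO]·[H₂]³ / ([CH₄]·[H₂O]) = 0.00382.
(0.617)·([H₂])³ / ((1.03)·(0.518)) = 0.00382
[H₂]³ = 0.00330 ⇒ [H₂] = 0.149 mol/L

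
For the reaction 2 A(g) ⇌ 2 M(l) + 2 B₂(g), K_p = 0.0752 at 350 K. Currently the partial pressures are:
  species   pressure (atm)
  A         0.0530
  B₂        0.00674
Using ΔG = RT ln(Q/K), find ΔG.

ΔG = -4.47 kJ/mol

(M is a pure liquid — omitted from Q_p.)
Q_p = P(B₂)² / P(A)² = (0.00674)² / (0.0530)² = 0.0162
ΔG = RT ln(Q_p/K_p) = (8.314 J mol⁻¹ K⁻¹)(350 K) × ln(0.0162/0.0752)
   = (2.910 kJ/mol)(-1.535) = -4.47 kJ/mol
ΔG < 0, so the forward reaction is spontaneous (proceeds forward).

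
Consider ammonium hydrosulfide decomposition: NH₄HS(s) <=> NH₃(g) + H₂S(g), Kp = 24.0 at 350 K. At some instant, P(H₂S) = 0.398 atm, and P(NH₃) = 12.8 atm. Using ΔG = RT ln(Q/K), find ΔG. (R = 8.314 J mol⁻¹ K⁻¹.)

(NH₄HS is a pure solid — omitted from Qp.)
Qp = P(NH₃)·P(H₂S) = (12.8)·(0.398) = 5.09
ΔG = RT ln(Qp/Kp) = (8.314 J mol⁻¹ K⁻¹)(350 K) × ln(5.09/24.0)
   = (2.910 kJ/mol)(-1.551) = -4.51 kJ/mol
ΔG < 0, so the forward reaction is spontaneous (proceeds forward).

ΔG = -4.51 kJ/mol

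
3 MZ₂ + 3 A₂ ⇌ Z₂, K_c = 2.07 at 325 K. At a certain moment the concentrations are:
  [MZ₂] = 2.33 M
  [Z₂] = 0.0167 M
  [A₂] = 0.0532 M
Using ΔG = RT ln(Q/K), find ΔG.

ΔG = 3.90 kJ/mol

Q_c = [Z₂] / ([MZ₂]³·[A₂]³) = (0.0167) / ((2.33)³·(0.0532)³) = 8.77
ΔG = RT ln(Q_c/K_c) = (8.314 J mol⁻¹ K⁻¹)(325 K) × ln(8.77/2.07)
   = (2.702 kJ/mol)(1.444) = 3.90 kJ/mol
ΔG > 0, so the forward reaction is non-spontaneous (proceeds in reverse).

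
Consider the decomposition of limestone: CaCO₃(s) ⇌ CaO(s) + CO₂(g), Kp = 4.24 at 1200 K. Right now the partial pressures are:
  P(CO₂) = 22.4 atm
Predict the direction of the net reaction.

in the reverse direction

(CaCO₃, CaO are pure solids — omitted from Qp.)
Qp = P(CO₂) = 22.4
Qp = 22.4 > Kp = 4.24, so the reverse reaction proceeds.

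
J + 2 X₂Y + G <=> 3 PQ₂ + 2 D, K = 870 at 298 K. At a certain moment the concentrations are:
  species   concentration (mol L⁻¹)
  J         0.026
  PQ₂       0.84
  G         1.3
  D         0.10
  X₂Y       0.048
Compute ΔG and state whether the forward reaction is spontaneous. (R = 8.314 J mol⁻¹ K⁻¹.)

Q = [PQ₂]³·[D]² / ([J]·[X₂Y]²·[G]) = (0.84)³·(0.10)² / ((0.026)·(0.048)²·(1.3)) = 76.1
ΔG = RT ln(Q/K) = (8.314 J mol⁻¹ K⁻¹)(298 K) × ln(76.1/870)
   = (2.478 kJ/mol)(-2.436) = -6.04 kJ/mol
ΔG < 0, so the forward reaction is spontaneous (proceeds forward).

ΔG = -6.04 kJ/mol; the forward reaction is spontaneous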